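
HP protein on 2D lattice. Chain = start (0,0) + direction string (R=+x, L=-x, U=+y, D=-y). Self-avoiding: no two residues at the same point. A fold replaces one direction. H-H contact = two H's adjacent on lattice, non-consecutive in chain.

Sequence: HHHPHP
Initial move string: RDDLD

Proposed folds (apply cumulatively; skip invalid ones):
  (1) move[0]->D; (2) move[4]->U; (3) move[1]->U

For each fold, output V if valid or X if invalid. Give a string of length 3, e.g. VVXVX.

Answer: VVX

Derivation:
Initial: RDDLD -> [(0, 0), (1, 0), (1, -1), (1, -2), (0, -2), (0, -3)]
Fold 1: move[0]->D => DDDLD VALID
Fold 2: move[4]->U => DDDLU VALID
Fold 3: move[1]->U => DUDLU INVALID (collision), skipped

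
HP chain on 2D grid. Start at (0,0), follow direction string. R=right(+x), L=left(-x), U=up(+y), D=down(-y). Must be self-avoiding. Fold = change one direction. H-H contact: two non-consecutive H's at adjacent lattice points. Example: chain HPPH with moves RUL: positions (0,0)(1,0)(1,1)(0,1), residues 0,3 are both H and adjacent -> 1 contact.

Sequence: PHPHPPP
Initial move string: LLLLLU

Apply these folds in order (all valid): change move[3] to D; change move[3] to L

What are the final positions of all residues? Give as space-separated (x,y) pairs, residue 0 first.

Answer: (0,0) (-1,0) (-2,0) (-3,0) (-4,0) (-5,0) (-5,1)

Derivation:
Initial moves: LLLLLU
Fold: move[3]->D => LLLDLU (positions: [(0, 0), (-1, 0), (-2, 0), (-3, 0), (-3, -1), (-4, -1), (-4, 0)])
Fold: move[3]->L => LLLLLU (positions: [(0, 0), (-1, 0), (-2, 0), (-3, 0), (-4, 0), (-5, 0), (-5, 1)])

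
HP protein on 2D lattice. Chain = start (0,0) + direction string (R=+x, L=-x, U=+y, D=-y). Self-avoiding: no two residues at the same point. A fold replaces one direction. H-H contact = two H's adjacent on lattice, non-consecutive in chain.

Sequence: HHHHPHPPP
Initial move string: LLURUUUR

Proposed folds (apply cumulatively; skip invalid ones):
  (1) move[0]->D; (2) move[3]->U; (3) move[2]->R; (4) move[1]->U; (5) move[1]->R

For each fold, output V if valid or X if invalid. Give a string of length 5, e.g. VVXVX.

Answer: XVXVX

Derivation:
Initial: LLURUUUR -> [(0, 0), (-1, 0), (-2, 0), (-2, 1), (-1, 1), (-1, 2), (-1, 3), (-1, 4), (0, 4)]
Fold 1: move[0]->D => DLURUUUR INVALID (collision), skipped
Fold 2: move[3]->U => LLUUUUUR VALID
Fold 3: move[2]->R => LLRUUUUR INVALID (collision), skipped
Fold 4: move[1]->U => LUUUUUUR VALID
Fold 5: move[1]->R => LRUUUUUR INVALID (collision), skipped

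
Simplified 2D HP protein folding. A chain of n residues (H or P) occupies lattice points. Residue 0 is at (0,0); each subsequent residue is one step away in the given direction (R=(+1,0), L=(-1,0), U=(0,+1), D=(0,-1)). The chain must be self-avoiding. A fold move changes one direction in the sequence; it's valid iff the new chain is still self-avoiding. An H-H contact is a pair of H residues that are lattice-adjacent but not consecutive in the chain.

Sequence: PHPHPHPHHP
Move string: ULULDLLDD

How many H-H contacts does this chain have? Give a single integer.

Positions: [(0, 0), (0, 1), (-1, 1), (-1, 2), (-2, 2), (-2, 1), (-3, 1), (-4, 1), (-4, 0), (-4, -1)]
No H-H contacts found.

Answer: 0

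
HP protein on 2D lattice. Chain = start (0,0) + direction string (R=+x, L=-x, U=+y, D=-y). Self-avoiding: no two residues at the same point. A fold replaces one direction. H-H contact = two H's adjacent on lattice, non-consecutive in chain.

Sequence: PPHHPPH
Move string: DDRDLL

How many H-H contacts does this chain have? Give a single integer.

Positions: [(0, 0), (0, -1), (0, -2), (1, -2), (1, -3), (0, -3), (-1, -3)]
No H-H contacts found.

Answer: 0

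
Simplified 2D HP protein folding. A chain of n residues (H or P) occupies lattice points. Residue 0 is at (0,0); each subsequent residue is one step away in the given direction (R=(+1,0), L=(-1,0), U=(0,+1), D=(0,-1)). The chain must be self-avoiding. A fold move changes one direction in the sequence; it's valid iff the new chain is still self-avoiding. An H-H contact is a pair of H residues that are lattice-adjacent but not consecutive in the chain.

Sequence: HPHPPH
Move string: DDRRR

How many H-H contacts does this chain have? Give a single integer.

Positions: [(0, 0), (0, -1), (0, -2), (1, -2), (2, -2), (3, -2)]
No H-H contacts found.

Answer: 0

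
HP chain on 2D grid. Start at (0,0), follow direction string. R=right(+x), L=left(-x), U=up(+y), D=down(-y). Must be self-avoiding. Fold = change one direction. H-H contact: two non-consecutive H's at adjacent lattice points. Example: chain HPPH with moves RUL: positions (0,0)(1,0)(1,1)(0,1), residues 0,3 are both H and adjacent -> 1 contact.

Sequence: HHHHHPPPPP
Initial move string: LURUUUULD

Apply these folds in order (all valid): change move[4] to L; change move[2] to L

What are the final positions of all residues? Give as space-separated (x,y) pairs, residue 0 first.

Initial moves: LURUUUULD
Fold: move[4]->L => LURULUULD (positions: [(0, 0), (-1, 0), (-1, 1), (0, 1), (0, 2), (-1, 2), (-1, 3), (-1, 4), (-2, 4), (-2, 3)])
Fold: move[2]->L => LULULUULD (positions: [(0, 0), (-1, 0), (-1, 1), (-2, 1), (-2, 2), (-3, 2), (-3, 3), (-3, 4), (-4, 4), (-4, 3)])

Answer: (0,0) (-1,0) (-1,1) (-2,1) (-2,2) (-3,2) (-3,3) (-3,4) (-4,4) (-4,3)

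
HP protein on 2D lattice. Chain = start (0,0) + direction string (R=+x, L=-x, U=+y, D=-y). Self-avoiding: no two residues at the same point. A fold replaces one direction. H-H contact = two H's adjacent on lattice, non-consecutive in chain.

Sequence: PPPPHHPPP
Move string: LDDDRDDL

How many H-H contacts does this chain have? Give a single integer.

Answer: 0

Derivation:
Positions: [(0, 0), (-1, 0), (-1, -1), (-1, -2), (-1, -3), (0, -3), (0, -4), (0, -5), (-1, -5)]
No H-H contacts found.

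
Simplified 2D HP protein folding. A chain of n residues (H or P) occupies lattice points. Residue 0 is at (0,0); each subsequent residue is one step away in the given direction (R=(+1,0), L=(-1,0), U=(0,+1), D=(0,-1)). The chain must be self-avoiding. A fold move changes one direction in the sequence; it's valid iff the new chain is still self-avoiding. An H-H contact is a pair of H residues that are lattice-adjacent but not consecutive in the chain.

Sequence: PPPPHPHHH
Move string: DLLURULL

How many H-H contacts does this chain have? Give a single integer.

Positions: [(0, 0), (0, -1), (-1, -1), (-2, -1), (-2, 0), (-1, 0), (-1, 1), (-2, 1), (-3, 1)]
H-H contact: residue 4 @(-2,0) - residue 7 @(-2, 1)

Answer: 1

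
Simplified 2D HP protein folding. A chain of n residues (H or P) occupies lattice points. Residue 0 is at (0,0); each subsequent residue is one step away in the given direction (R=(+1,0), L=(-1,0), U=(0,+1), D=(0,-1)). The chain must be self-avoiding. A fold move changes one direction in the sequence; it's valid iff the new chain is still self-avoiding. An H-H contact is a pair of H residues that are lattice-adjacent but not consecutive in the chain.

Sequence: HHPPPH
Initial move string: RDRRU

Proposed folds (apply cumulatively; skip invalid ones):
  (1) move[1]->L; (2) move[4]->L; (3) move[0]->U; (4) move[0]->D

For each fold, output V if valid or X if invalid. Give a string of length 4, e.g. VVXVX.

Initial: RDRRU -> [(0, 0), (1, 0), (1, -1), (2, -1), (3, -1), (3, 0)]
Fold 1: move[1]->L => RLRRU INVALID (collision), skipped
Fold 2: move[4]->L => RDRRL INVALID (collision), skipped
Fold 3: move[0]->U => UDRRU INVALID (collision), skipped
Fold 4: move[0]->D => DDRRU VALID

Answer: XXXV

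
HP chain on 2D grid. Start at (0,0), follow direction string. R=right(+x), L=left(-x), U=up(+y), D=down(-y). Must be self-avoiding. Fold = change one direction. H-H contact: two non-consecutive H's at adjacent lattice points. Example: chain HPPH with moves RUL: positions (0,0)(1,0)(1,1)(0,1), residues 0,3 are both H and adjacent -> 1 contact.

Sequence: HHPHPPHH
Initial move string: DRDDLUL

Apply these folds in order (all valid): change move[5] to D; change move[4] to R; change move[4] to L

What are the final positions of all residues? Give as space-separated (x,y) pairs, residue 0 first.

Initial moves: DRDDLUL
Fold: move[5]->D => DRDDLDL (positions: [(0, 0), (0, -1), (1, -1), (1, -2), (1, -3), (0, -3), (0, -4), (-1, -4)])
Fold: move[4]->R => DRDDRDL (positions: [(0, 0), (0, -1), (1, -1), (1, -2), (1, -3), (2, -3), (2, -4), (1, -4)])
Fold: move[4]->L => DRDDLDL (positions: [(0, 0), (0, -1), (1, -1), (1, -2), (1, -3), (0, -3), (0, -4), (-1, -4)])

Answer: (0,0) (0,-1) (1,-1) (1,-2) (1,-3) (0,-3) (0,-4) (-1,-4)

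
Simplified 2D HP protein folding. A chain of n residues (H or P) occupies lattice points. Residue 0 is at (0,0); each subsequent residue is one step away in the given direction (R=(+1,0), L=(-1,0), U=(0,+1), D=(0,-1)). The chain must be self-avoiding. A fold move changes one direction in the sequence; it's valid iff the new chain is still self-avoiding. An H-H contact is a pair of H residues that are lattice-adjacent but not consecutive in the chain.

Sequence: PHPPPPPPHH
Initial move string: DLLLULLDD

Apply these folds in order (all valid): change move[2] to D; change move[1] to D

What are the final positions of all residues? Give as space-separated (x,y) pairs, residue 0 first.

Answer: (0,0) (0,-1) (0,-2) (0,-3) (-1,-3) (-1,-2) (-2,-2) (-3,-2) (-3,-3) (-3,-4)

Derivation:
Initial moves: DLLLULLDD
Fold: move[2]->D => DLDLULLDD (positions: [(0, 0), (0, -1), (-1, -1), (-1, -2), (-2, -2), (-2, -1), (-3, -1), (-4, -1), (-4, -2), (-4, -3)])
Fold: move[1]->D => DDDLULLDD (positions: [(0, 0), (0, -1), (0, -2), (0, -3), (-1, -3), (-1, -2), (-2, -2), (-3, -2), (-3, -3), (-3, -4)])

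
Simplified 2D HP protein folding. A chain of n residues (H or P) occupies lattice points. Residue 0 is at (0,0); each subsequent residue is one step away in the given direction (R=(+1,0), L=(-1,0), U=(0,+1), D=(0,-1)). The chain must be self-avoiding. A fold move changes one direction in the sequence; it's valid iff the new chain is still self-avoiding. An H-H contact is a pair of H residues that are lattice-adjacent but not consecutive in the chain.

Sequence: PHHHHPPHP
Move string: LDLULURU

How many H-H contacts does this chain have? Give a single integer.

Positions: [(0, 0), (-1, 0), (-1, -1), (-2, -1), (-2, 0), (-3, 0), (-3, 1), (-2, 1), (-2, 2)]
H-H contact: residue 1 @(-1,0) - residue 4 @(-2, 0)
H-H contact: residue 4 @(-2,0) - residue 7 @(-2, 1)

Answer: 2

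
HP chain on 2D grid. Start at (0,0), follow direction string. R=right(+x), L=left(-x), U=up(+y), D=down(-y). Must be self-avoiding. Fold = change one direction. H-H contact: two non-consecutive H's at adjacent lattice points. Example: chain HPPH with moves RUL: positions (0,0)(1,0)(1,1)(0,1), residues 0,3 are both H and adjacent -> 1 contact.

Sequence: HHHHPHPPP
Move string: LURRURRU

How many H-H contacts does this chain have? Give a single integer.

Positions: [(0, 0), (-1, 0), (-1, 1), (0, 1), (1, 1), (1, 2), (2, 2), (3, 2), (3, 3)]
H-H contact: residue 0 @(0,0) - residue 3 @(0, 1)

Answer: 1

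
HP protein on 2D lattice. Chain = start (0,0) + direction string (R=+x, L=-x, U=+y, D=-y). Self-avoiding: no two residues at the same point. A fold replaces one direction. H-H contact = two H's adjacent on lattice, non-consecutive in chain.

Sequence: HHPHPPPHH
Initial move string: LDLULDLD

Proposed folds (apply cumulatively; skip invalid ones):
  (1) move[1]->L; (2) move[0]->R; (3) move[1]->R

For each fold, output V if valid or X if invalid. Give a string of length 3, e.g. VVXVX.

Answer: VXX

Derivation:
Initial: LDLULDLD -> [(0, 0), (-1, 0), (-1, -1), (-2, -1), (-2, 0), (-3, 0), (-3, -1), (-4, -1), (-4, -2)]
Fold 1: move[1]->L => LLLULDLD VALID
Fold 2: move[0]->R => RLLULDLD INVALID (collision), skipped
Fold 3: move[1]->R => LRLULDLD INVALID (collision), skipped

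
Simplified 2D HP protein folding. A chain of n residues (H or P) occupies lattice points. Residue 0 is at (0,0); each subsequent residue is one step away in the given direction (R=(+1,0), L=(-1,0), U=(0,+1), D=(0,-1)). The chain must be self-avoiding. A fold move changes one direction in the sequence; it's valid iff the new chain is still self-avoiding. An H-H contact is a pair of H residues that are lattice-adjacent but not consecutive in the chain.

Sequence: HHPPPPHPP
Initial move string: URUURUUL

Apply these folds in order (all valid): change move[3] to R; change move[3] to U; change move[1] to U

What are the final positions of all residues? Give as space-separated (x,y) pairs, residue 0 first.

Answer: (0,0) (0,1) (0,2) (0,3) (0,4) (1,4) (1,5) (1,6) (0,6)

Derivation:
Initial moves: URUURUUL
Fold: move[3]->R => URURRUUL (positions: [(0, 0), (0, 1), (1, 1), (1, 2), (2, 2), (3, 2), (3, 3), (3, 4), (2, 4)])
Fold: move[3]->U => URUURUUL (positions: [(0, 0), (0, 1), (1, 1), (1, 2), (1, 3), (2, 3), (2, 4), (2, 5), (1, 5)])
Fold: move[1]->U => UUUURUUL (positions: [(0, 0), (0, 1), (0, 2), (0, 3), (0, 4), (1, 4), (1, 5), (1, 6), (0, 6)])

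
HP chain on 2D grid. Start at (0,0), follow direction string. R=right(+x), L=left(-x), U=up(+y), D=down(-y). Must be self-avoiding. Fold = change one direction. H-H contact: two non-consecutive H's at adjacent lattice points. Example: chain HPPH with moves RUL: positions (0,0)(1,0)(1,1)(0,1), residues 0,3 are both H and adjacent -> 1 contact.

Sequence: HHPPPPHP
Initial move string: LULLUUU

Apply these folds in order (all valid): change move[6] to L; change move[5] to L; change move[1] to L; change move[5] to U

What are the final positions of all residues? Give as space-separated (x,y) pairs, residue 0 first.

Answer: (0,0) (-1,0) (-2,0) (-3,0) (-4,0) (-4,1) (-4,2) (-5,2)

Derivation:
Initial moves: LULLUUU
Fold: move[6]->L => LULLUUL (positions: [(0, 0), (-1, 0), (-1, 1), (-2, 1), (-3, 1), (-3, 2), (-3, 3), (-4, 3)])
Fold: move[5]->L => LULLULL (positions: [(0, 0), (-1, 0), (-1, 1), (-2, 1), (-3, 1), (-3, 2), (-4, 2), (-5, 2)])
Fold: move[1]->L => LLLLULL (positions: [(0, 0), (-1, 0), (-2, 0), (-3, 0), (-4, 0), (-4, 1), (-5, 1), (-6, 1)])
Fold: move[5]->U => LLLLUUL (positions: [(0, 0), (-1, 0), (-2, 0), (-3, 0), (-4, 0), (-4, 1), (-4, 2), (-5, 2)])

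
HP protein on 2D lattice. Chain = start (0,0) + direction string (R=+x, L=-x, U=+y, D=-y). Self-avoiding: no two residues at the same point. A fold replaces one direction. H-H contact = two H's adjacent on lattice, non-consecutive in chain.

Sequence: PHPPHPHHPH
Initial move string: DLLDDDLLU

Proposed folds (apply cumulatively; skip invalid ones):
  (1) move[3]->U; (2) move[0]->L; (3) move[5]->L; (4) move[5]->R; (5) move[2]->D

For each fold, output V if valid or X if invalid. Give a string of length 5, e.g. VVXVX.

Initial: DLLDDDLLU -> [(0, 0), (0, -1), (-1, -1), (-2, -1), (-2, -2), (-2, -3), (-2, -4), (-3, -4), (-4, -4), (-4, -3)]
Fold 1: move[3]->U => DLLUDDLLU INVALID (collision), skipped
Fold 2: move[0]->L => LLLDDDLLU VALID
Fold 3: move[5]->L => LLLDDLLLU VALID
Fold 4: move[5]->R => LLLDDRLLU INVALID (collision), skipped
Fold 5: move[2]->D => LLDDDLLLU VALID

Answer: XVVXV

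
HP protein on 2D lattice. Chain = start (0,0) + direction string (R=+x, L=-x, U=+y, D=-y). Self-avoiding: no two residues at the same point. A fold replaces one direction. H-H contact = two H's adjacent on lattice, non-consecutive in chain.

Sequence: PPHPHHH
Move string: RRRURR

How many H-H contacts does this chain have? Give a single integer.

Positions: [(0, 0), (1, 0), (2, 0), (3, 0), (3, 1), (4, 1), (5, 1)]
No H-H contacts found.

Answer: 0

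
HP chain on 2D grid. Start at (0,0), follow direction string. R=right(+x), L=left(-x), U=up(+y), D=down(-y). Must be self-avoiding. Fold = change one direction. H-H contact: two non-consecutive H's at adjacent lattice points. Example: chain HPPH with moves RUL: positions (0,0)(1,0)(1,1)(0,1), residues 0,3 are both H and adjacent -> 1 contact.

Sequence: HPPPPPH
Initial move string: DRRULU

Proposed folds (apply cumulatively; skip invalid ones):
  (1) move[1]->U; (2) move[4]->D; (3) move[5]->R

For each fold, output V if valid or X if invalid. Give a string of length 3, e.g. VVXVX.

Initial: DRRULU -> [(0, 0), (0, -1), (1, -1), (2, -1), (2, 0), (1, 0), (1, 1)]
Fold 1: move[1]->U => DURULU INVALID (collision), skipped
Fold 2: move[4]->D => DRRUDU INVALID (collision), skipped
Fold 3: move[5]->R => DRRULR INVALID (collision), skipped

Answer: XXX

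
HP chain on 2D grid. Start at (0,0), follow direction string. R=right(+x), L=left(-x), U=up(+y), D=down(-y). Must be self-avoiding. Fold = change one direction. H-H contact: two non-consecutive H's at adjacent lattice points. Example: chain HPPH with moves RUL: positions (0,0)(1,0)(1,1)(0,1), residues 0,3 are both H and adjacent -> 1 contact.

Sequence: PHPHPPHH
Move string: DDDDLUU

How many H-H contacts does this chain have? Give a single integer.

Positions: [(0, 0), (0, -1), (0, -2), (0, -3), (0, -4), (-1, -4), (-1, -3), (-1, -2)]
H-H contact: residue 3 @(0,-3) - residue 6 @(-1, -3)

Answer: 1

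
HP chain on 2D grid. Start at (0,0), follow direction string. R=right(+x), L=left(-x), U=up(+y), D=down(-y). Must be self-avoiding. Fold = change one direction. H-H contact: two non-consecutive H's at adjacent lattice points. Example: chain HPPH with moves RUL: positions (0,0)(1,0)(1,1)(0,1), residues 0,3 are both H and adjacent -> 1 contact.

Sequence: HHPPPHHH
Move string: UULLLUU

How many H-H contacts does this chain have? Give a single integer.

Positions: [(0, 0), (0, 1), (0, 2), (-1, 2), (-2, 2), (-3, 2), (-3, 3), (-3, 4)]
No H-H contacts found.

Answer: 0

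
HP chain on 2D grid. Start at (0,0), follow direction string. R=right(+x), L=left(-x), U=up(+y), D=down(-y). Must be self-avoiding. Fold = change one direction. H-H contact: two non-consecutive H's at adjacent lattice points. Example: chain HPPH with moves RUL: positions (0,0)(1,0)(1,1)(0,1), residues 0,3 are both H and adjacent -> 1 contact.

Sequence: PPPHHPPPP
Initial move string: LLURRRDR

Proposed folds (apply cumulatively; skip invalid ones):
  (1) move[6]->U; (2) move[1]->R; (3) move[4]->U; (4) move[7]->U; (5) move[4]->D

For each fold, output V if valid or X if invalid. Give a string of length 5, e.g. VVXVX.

Initial: LLURRRDR -> [(0, 0), (-1, 0), (-2, 0), (-2, 1), (-1, 1), (0, 1), (1, 1), (1, 0), (2, 0)]
Fold 1: move[6]->U => LLURRRUR VALID
Fold 2: move[1]->R => LRURRRUR INVALID (collision), skipped
Fold 3: move[4]->U => LLURURUR VALID
Fold 4: move[7]->U => LLURURUU VALID
Fold 5: move[4]->D => LLURDRUU INVALID (collision), skipped

Answer: VXVVX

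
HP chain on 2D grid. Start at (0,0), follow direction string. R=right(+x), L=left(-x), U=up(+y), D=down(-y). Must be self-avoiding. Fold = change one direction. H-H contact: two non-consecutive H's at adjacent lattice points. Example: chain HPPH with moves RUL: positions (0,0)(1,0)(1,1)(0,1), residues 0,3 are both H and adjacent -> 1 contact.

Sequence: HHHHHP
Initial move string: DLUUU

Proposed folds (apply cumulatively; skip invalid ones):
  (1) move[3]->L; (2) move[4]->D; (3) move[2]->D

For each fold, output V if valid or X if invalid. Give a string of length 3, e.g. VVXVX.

Answer: VVV

Derivation:
Initial: DLUUU -> [(0, 0), (0, -1), (-1, -1), (-1, 0), (-1, 1), (-1, 2)]
Fold 1: move[3]->L => DLULU VALID
Fold 2: move[4]->D => DLULD VALID
Fold 3: move[2]->D => DLDLD VALID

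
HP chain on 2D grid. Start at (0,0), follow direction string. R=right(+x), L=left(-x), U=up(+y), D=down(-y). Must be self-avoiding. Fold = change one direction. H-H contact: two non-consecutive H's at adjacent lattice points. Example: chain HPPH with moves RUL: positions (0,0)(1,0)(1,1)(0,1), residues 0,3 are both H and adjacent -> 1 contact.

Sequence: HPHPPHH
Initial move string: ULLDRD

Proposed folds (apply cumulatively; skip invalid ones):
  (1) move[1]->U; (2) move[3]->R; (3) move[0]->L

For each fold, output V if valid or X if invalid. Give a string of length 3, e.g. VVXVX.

Initial: ULLDRD -> [(0, 0), (0, 1), (-1, 1), (-2, 1), (-2, 0), (-1, 0), (-1, -1)]
Fold 1: move[1]->U => UULDRD INVALID (collision), skipped
Fold 2: move[3]->R => ULLRRD INVALID (collision), skipped
Fold 3: move[0]->L => LLLDRD VALID

Answer: XXV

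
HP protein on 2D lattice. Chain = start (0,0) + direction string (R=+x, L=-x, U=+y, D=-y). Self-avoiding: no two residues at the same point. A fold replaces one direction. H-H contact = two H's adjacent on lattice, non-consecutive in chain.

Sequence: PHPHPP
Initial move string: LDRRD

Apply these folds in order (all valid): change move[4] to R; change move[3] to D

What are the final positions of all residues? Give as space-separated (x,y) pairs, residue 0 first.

Answer: (0,0) (-1,0) (-1,-1) (0,-1) (0,-2) (1,-2)

Derivation:
Initial moves: LDRRD
Fold: move[4]->R => LDRRR (positions: [(0, 0), (-1, 0), (-1, -1), (0, -1), (1, -1), (2, -1)])
Fold: move[3]->D => LDRDR (positions: [(0, 0), (-1, 0), (-1, -1), (0, -1), (0, -2), (1, -2)])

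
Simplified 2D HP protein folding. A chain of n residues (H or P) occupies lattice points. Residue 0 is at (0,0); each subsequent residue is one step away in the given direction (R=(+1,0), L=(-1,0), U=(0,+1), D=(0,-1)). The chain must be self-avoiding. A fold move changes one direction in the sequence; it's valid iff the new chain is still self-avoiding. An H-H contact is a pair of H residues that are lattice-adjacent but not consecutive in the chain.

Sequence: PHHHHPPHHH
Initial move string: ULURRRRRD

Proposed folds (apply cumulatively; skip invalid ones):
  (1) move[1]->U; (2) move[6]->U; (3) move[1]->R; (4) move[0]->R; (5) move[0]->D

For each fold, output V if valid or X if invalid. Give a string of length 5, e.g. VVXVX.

Answer: VVVVV

Derivation:
Initial: ULURRRRRD -> [(0, 0), (0, 1), (-1, 1), (-1, 2), (0, 2), (1, 2), (2, 2), (3, 2), (4, 2), (4, 1)]
Fold 1: move[1]->U => UUURRRRRD VALID
Fold 2: move[6]->U => UUURRRURD VALID
Fold 3: move[1]->R => URURRRURD VALID
Fold 4: move[0]->R => RRURRRURD VALID
Fold 5: move[0]->D => DRURRRURD VALID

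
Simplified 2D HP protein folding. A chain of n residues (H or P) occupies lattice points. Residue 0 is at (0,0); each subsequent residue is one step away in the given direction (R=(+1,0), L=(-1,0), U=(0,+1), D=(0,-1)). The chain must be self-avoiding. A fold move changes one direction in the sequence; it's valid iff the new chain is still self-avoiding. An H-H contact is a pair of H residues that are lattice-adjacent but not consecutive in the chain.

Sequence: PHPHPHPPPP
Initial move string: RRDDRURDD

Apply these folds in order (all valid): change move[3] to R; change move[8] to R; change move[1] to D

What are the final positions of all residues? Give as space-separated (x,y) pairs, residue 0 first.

Answer: (0,0) (1,0) (1,-1) (1,-2) (2,-2) (3,-2) (3,-1) (4,-1) (4,-2) (5,-2)

Derivation:
Initial moves: RRDDRURDD
Fold: move[3]->R => RRDRRURDD (positions: [(0, 0), (1, 0), (2, 0), (2, -1), (3, -1), (4, -1), (4, 0), (5, 0), (5, -1), (5, -2)])
Fold: move[8]->R => RRDRRURDR (positions: [(0, 0), (1, 0), (2, 0), (2, -1), (3, -1), (4, -1), (4, 0), (5, 0), (5, -1), (6, -1)])
Fold: move[1]->D => RDDRRURDR (positions: [(0, 0), (1, 0), (1, -1), (1, -2), (2, -2), (3, -2), (3, -1), (4, -1), (4, -2), (5, -2)])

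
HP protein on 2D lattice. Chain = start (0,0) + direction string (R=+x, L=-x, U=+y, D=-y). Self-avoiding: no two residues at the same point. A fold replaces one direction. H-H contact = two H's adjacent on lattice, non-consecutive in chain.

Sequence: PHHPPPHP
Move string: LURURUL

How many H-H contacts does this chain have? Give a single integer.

Positions: [(0, 0), (-1, 0), (-1, 1), (0, 1), (0, 2), (1, 2), (1, 3), (0, 3)]
No H-H contacts found.

Answer: 0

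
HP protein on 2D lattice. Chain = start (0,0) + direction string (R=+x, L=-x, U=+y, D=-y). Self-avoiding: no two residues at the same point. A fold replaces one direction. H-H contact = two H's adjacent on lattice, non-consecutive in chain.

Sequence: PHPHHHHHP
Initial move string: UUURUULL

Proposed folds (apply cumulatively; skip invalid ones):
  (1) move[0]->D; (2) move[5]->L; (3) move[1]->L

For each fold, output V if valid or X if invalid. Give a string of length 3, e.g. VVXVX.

Answer: XVV

Derivation:
Initial: UUURUULL -> [(0, 0), (0, 1), (0, 2), (0, 3), (1, 3), (1, 4), (1, 5), (0, 5), (-1, 5)]
Fold 1: move[0]->D => DUURUULL INVALID (collision), skipped
Fold 2: move[5]->L => UUURULLL VALID
Fold 3: move[1]->L => ULURULLL VALID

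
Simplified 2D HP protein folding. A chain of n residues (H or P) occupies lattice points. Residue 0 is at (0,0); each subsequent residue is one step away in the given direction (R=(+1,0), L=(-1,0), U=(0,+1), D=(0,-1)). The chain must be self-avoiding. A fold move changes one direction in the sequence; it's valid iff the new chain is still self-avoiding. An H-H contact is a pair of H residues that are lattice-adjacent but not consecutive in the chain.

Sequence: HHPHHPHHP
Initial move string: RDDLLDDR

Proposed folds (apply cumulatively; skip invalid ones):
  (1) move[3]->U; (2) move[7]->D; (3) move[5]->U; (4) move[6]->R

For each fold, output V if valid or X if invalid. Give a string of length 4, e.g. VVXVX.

Answer: XVXV

Derivation:
Initial: RDDLLDDR -> [(0, 0), (1, 0), (1, -1), (1, -2), (0, -2), (-1, -2), (-1, -3), (-1, -4), (0, -4)]
Fold 1: move[3]->U => RDDULDDR INVALID (collision), skipped
Fold 2: move[7]->D => RDDLLDDD VALID
Fold 3: move[5]->U => RDDLLUDD INVALID (collision), skipped
Fold 4: move[6]->R => RDDLLDRD VALID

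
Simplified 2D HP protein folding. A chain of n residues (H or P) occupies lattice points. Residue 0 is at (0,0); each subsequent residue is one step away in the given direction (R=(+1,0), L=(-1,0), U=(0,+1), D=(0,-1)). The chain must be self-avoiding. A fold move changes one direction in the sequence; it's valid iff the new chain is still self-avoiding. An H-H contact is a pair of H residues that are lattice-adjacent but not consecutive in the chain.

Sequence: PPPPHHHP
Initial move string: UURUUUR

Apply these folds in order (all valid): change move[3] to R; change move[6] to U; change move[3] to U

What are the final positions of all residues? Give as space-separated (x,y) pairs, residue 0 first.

Initial moves: UURUUUR
Fold: move[3]->R => UURRUUR (positions: [(0, 0), (0, 1), (0, 2), (1, 2), (2, 2), (2, 3), (2, 4), (3, 4)])
Fold: move[6]->U => UURRUUU (positions: [(0, 0), (0, 1), (0, 2), (1, 2), (2, 2), (2, 3), (2, 4), (2, 5)])
Fold: move[3]->U => UURUUUU (positions: [(0, 0), (0, 1), (0, 2), (1, 2), (1, 3), (1, 4), (1, 5), (1, 6)])

Answer: (0,0) (0,1) (0,2) (1,2) (1,3) (1,4) (1,5) (1,6)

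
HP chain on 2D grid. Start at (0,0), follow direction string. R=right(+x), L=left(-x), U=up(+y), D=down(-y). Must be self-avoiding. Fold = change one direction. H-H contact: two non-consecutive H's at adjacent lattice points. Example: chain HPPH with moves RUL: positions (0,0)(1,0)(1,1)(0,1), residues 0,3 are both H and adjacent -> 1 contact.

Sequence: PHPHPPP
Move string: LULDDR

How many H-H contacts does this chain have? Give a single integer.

Positions: [(0, 0), (-1, 0), (-1, 1), (-2, 1), (-2, 0), (-2, -1), (-1, -1)]
No H-H contacts found.

Answer: 0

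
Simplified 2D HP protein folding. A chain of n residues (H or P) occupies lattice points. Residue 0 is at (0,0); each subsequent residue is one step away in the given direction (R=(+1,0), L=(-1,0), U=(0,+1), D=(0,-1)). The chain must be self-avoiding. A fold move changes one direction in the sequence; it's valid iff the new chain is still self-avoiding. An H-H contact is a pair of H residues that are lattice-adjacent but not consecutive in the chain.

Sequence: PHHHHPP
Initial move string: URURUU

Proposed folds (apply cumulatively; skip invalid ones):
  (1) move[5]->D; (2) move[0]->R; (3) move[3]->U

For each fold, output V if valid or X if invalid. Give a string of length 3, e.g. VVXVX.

Initial: URURUU -> [(0, 0), (0, 1), (1, 1), (1, 2), (2, 2), (2, 3), (2, 4)]
Fold 1: move[5]->D => URURUD INVALID (collision), skipped
Fold 2: move[0]->R => RRURUU VALID
Fold 3: move[3]->U => RRUUUU VALID

Answer: XVV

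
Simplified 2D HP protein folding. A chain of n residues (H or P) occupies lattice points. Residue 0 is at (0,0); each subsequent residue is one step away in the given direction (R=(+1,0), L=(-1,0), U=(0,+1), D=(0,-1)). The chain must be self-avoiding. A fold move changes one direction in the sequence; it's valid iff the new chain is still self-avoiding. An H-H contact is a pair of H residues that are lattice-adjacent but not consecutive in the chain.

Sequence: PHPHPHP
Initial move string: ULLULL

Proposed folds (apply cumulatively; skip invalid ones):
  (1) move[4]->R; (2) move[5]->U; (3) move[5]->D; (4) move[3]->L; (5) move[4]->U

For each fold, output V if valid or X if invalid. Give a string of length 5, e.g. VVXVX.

Initial: ULLULL -> [(0, 0), (0, 1), (-1, 1), (-2, 1), (-2, 2), (-3, 2), (-4, 2)]
Fold 1: move[4]->R => ULLURL INVALID (collision), skipped
Fold 2: move[5]->U => ULLULU VALID
Fold 3: move[5]->D => ULLULD VALID
Fold 4: move[3]->L => ULLLLD VALID
Fold 5: move[4]->U => ULLLUD INVALID (collision), skipped

Answer: XVVVX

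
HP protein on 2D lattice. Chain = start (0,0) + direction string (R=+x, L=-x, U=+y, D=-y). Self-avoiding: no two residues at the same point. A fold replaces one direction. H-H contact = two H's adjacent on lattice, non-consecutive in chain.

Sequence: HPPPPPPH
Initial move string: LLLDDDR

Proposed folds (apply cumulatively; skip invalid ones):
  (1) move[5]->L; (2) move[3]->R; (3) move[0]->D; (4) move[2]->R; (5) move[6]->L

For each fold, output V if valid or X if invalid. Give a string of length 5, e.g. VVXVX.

Initial: LLLDDDR -> [(0, 0), (-1, 0), (-2, 0), (-3, 0), (-3, -1), (-3, -2), (-3, -3), (-2, -3)]
Fold 1: move[5]->L => LLLDDLR INVALID (collision), skipped
Fold 2: move[3]->R => LLLRDDR INVALID (collision), skipped
Fold 3: move[0]->D => DLLDDDR VALID
Fold 4: move[2]->R => DLRDDDR INVALID (collision), skipped
Fold 5: move[6]->L => DLLDDDL VALID

Answer: XXVXV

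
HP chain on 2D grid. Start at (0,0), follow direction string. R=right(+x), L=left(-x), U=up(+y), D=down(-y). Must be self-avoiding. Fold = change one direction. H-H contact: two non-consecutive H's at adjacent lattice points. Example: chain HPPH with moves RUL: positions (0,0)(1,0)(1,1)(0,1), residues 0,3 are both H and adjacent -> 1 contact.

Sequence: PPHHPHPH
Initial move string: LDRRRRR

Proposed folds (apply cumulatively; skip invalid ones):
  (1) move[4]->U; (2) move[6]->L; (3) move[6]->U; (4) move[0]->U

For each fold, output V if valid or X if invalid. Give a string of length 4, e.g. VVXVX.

Answer: VXVX

Derivation:
Initial: LDRRRRR -> [(0, 0), (-1, 0), (-1, -1), (0, -1), (1, -1), (2, -1), (3, -1), (4, -1)]
Fold 1: move[4]->U => LDRRURR VALID
Fold 2: move[6]->L => LDRRURL INVALID (collision), skipped
Fold 3: move[6]->U => LDRRURU VALID
Fold 4: move[0]->U => UDRRURU INVALID (collision), skipped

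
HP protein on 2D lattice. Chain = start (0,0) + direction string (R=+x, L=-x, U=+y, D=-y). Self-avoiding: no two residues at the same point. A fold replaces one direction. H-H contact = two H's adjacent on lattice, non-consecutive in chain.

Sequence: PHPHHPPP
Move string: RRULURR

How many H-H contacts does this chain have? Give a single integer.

Answer: 1

Derivation:
Positions: [(0, 0), (1, 0), (2, 0), (2, 1), (1, 1), (1, 2), (2, 2), (3, 2)]
H-H contact: residue 1 @(1,0) - residue 4 @(1, 1)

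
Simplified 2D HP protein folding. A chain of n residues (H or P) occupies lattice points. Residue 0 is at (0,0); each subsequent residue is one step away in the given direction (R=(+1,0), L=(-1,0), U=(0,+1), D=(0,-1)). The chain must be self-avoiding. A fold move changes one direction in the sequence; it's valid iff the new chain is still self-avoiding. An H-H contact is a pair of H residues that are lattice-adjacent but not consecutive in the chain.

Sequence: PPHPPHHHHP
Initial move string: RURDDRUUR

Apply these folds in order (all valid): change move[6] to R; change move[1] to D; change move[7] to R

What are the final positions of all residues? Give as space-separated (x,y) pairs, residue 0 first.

Initial moves: RURDDRUUR
Fold: move[6]->R => RURDDRRUR (positions: [(0, 0), (1, 0), (1, 1), (2, 1), (2, 0), (2, -1), (3, -1), (4, -1), (4, 0), (5, 0)])
Fold: move[1]->D => RDRDDRRUR (positions: [(0, 0), (1, 0), (1, -1), (2, -1), (2, -2), (2, -3), (3, -3), (4, -3), (4, -2), (5, -2)])
Fold: move[7]->R => RDRDDRRRR (positions: [(0, 0), (1, 0), (1, -1), (2, -1), (2, -2), (2, -3), (3, -3), (4, -3), (5, -3), (6, -3)])

Answer: (0,0) (1,0) (1,-1) (2,-1) (2,-2) (2,-3) (3,-3) (4,-3) (5,-3) (6,-3)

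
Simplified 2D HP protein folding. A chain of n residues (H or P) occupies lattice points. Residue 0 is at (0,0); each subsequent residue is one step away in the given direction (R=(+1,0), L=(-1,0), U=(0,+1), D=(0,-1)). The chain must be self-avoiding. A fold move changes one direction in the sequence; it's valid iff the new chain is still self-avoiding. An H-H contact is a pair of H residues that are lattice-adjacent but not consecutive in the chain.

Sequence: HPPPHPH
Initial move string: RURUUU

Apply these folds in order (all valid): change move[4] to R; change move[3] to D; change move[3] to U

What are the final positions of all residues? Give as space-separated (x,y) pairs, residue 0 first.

Initial moves: RURUUU
Fold: move[4]->R => RURURU (positions: [(0, 0), (1, 0), (1, 1), (2, 1), (2, 2), (3, 2), (3, 3)])
Fold: move[3]->D => RURDRU (positions: [(0, 0), (1, 0), (1, 1), (2, 1), (2, 0), (3, 0), (3, 1)])
Fold: move[3]->U => RURURU (positions: [(0, 0), (1, 0), (1, 1), (2, 1), (2, 2), (3, 2), (3, 3)])

Answer: (0,0) (1,0) (1,1) (2,1) (2,2) (3,2) (3,3)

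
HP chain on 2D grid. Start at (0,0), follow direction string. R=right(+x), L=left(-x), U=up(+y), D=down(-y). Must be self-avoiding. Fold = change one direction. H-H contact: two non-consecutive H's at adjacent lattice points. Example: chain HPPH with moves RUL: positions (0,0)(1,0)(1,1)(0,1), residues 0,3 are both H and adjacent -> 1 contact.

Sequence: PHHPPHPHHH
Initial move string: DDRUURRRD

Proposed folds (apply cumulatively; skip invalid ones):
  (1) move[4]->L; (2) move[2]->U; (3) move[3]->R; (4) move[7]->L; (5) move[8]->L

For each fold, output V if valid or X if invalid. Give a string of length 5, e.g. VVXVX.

Answer: XXVXX

Derivation:
Initial: DDRUURRRD -> [(0, 0), (0, -1), (0, -2), (1, -2), (1, -1), (1, 0), (2, 0), (3, 0), (4, 0), (4, -1)]
Fold 1: move[4]->L => DDRULRRRD INVALID (collision), skipped
Fold 2: move[2]->U => DDUUURRRD INVALID (collision), skipped
Fold 3: move[3]->R => DDRRURRRD VALID
Fold 4: move[7]->L => DDRRURRLD INVALID (collision), skipped
Fold 5: move[8]->L => DDRRURRRL INVALID (collision), skipped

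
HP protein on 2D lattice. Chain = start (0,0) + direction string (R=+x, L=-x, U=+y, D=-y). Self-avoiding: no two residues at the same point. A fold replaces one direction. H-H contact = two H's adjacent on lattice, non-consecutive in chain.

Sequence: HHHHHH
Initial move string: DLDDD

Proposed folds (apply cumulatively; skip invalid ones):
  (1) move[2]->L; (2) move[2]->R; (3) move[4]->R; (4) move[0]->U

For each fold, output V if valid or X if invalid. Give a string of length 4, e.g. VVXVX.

Initial: DLDDD -> [(0, 0), (0, -1), (-1, -1), (-1, -2), (-1, -3), (-1, -4)]
Fold 1: move[2]->L => DLLDD VALID
Fold 2: move[2]->R => DLRDD INVALID (collision), skipped
Fold 3: move[4]->R => DLLDR VALID
Fold 4: move[0]->U => ULLDR VALID

Answer: VXVV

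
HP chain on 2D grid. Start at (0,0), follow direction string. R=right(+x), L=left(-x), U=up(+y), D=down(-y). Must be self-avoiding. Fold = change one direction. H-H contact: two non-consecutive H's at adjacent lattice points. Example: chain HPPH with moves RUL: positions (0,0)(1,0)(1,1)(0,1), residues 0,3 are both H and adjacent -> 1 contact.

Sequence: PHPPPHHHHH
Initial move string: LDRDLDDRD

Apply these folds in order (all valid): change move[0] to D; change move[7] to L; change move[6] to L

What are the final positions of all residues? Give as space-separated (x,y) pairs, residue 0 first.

Initial moves: LDRDLDDRD
Fold: move[0]->D => DDRDLDDRD (positions: [(0, 0), (0, -1), (0, -2), (1, -2), (1, -3), (0, -3), (0, -4), (0, -5), (1, -5), (1, -6)])
Fold: move[7]->L => DDRDLDDLD (positions: [(0, 0), (0, -1), (0, -2), (1, -2), (1, -3), (0, -3), (0, -4), (0, -5), (-1, -5), (-1, -6)])
Fold: move[6]->L => DDRDLDLLD (positions: [(0, 0), (0, -1), (0, -2), (1, -2), (1, -3), (0, -3), (0, -4), (-1, -4), (-2, -4), (-2, -5)])

Answer: (0,0) (0,-1) (0,-2) (1,-2) (1,-3) (0,-3) (0,-4) (-1,-4) (-2,-4) (-2,-5)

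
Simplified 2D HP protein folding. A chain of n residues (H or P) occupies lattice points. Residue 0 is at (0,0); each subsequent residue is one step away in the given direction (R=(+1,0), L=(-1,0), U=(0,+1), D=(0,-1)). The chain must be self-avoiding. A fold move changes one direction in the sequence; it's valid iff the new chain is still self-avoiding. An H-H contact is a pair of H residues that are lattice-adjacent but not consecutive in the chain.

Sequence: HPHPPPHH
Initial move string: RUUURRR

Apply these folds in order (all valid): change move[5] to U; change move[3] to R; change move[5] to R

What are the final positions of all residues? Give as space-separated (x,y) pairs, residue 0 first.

Initial moves: RUUURRR
Fold: move[5]->U => RUUURUR (positions: [(0, 0), (1, 0), (1, 1), (1, 2), (1, 3), (2, 3), (2, 4), (3, 4)])
Fold: move[3]->R => RUURRUR (positions: [(0, 0), (1, 0), (1, 1), (1, 2), (2, 2), (3, 2), (3, 3), (4, 3)])
Fold: move[5]->R => RUURRRR (positions: [(0, 0), (1, 0), (1, 1), (1, 2), (2, 2), (3, 2), (4, 2), (5, 2)])

Answer: (0,0) (1,0) (1,1) (1,2) (2,2) (3,2) (4,2) (5,2)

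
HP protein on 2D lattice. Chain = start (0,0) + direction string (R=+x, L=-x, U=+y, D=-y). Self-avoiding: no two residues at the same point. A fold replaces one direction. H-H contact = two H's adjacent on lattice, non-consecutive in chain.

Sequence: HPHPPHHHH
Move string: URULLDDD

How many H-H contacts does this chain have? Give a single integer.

Positions: [(0, 0), (0, 1), (1, 1), (1, 2), (0, 2), (-1, 2), (-1, 1), (-1, 0), (-1, -1)]
H-H contact: residue 0 @(0,0) - residue 7 @(-1, 0)

Answer: 1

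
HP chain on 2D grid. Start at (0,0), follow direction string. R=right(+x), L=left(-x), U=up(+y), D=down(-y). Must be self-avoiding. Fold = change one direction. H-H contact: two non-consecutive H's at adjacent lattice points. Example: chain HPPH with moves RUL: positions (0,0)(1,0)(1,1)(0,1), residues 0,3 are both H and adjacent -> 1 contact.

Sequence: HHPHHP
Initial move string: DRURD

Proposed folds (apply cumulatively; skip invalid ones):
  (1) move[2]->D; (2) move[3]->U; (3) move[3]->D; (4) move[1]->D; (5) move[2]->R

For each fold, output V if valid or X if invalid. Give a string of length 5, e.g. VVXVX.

Initial: DRURD -> [(0, 0), (0, -1), (1, -1), (1, 0), (2, 0), (2, -1)]
Fold 1: move[2]->D => DRDRD VALID
Fold 2: move[3]->U => DRDUD INVALID (collision), skipped
Fold 3: move[3]->D => DRDDD VALID
Fold 4: move[1]->D => DDDDD VALID
Fold 5: move[2]->R => DDRDD VALID

Answer: VXVVV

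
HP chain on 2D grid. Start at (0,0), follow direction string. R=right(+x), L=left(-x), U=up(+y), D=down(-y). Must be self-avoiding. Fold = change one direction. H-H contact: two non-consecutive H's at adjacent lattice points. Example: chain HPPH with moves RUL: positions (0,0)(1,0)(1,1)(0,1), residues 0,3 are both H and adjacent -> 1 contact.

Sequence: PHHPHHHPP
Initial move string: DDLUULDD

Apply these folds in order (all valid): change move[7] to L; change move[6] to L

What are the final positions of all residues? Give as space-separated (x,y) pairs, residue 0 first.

Answer: (0,0) (0,-1) (0,-2) (-1,-2) (-1,-1) (-1,0) (-2,0) (-3,0) (-4,0)

Derivation:
Initial moves: DDLUULDD
Fold: move[7]->L => DDLUULDL (positions: [(0, 0), (0, -1), (0, -2), (-1, -2), (-1, -1), (-1, 0), (-2, 0), (-2, -1), (-3, -1)])
Fold: move[6]->L => DDLUULLL (positions: [(0, 0), (0, -1), (0, -2), (-1, -2), (-1, -1), (-1, 0), (-2, 0), (-3, 0), (-4, 0)])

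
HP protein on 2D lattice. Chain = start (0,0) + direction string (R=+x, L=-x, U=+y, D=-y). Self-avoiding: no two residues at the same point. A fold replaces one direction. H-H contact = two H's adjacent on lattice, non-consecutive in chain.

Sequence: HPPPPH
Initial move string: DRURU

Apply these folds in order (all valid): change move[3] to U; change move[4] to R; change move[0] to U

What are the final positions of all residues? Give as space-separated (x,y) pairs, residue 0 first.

Answer: (0,0) (0,1) (1,1) (1,2) (1,3) (2,3)

Derivation:
Initial moves: DRURU
Fold: move[3]->U => DRUUU (positions: [(0, 0), (0, -1), (1, -1), (1, 0), (1, 1), (1, 2)])
Fold: move[4]->R => DRUUR (positions: [(0, 0), (0, -1), (1, -1), (1, 0), (1, 1), (2, 1)])
Fold: move[0]->U => URUUR (positions: [(0, 0), (0, 1), (1, 1), (1, 2), (1, 3), (2, 3)])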